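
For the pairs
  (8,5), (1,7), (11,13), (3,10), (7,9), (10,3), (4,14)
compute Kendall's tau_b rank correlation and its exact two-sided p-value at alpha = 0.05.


Step 1: Enumerate the 21 unordered pairs (i,j) with i<j and classify each by sign(x_j-x_i) * sign(y_j-y_i).
  (1,2):dx=-7,dy=+2->D; (1,3):dx=+3,dy=+8->C; (1,4):dx=-5,dy=+5->D; (1,5):dx=-1,dy=+4->D
  (1,6):dx=+2,dy=-2->D; (1,7):dx=-4,dy=+9->D; (2,3):dx=+10,dy=+6->C; (2,4):dx=+2,dy=+3->C
  (2,5):dx=+6,dy=+2->C; (2,6):dx=+9,dy=-4->D; (2,7):dx=+3,dy=+7->C; (3,4):dx=-8,dy=-3->C
  (3,5):dx=-4,dy=-4->C; (3,6):dx=-1,dy=-10->C; (3,7):dx=-7,dy=+1->D; (4,5):dx=+4,dy=-1->D
  (4,6):dx=+7,dy=-7->D; (4,7):dx=+1,dy=+4->C; (5,6):dx=+3,dy=-6->D; (5,7):dx=-3,dy=+5->D
  (6,7):dx=-6,dy=+11->D
Step 2: C = 9, D = 12, total pairs = 21.
Step 3: tau = (C - D)/(n(n-1)/2) = (9 - 12)/21 = -0.142857.
Step 4: Exact two-sided p-value (enumerate n! = 5040 permutations of y under H0): p = 0.772619.
Step 5: alpha = 0.05. fail to reject H0.

tau_b = -0.1429 (C=9, D=12), p = 0.772619, fail to reject H0.


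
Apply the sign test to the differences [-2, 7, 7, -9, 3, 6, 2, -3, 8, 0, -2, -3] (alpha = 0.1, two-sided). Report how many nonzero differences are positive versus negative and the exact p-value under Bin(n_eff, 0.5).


Step 1: Discard zero differences. Original n = 12; n_eff = number of nonzero differences = 11.
Nonzero differences (with sign): -2, +7, +7, -9, +3, +6, +2, -3, +8, -2, -3
Step 2: Count signs: positive = 6, negative = 5.
Step 3: Under H0: P(positive) = 0.5, so the number of positives S ~ Bin(11, 0.5).
Step 4: Two-sided exact p-value = sum of Bin(11,0.5) probabilities at or below the observed probability = 1.000000.
Step 5: alpha = 0.1. fail to reject H0.

n_eff = 11, pos = 6, neg = 5, p = 1.000000, fail to reject H0.


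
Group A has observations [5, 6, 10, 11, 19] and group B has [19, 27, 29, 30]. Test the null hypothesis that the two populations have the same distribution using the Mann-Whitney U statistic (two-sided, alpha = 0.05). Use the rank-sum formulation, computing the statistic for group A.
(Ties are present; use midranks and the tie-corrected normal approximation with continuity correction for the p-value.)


Step 1: Combine and sort all 9 observations; assign midranks.
sorted (value, group): (5,X), (6,X), (10,X), (11,X), (19,X), (19,Y), (27,Y), (29,Y), (30,Y)
ranks: 5->1, 6->2, 10->3, 11->4, 19->5.5, 19->5.5, 27->7, 29->8, 30->9
Step 2: Rank sum for X: R1 = 1 + 2 + 3 + 4 + 5.5 = 15.5.
Step 3: U_X = R1 - n1(n1+1)/2 = 15.5 - 5*6/2 = 15.5 - 15 = 0.5.
       U_Y = n1*n2 - U_X = 20 - 0.5 = 19.5.
Step 4: Ties are present, so use the tie-corrected normal approximation (with continuity correction) for the p-value.
Step 5: p-value = 0.026844; compare to alpha = 0.05. reject H0.

U_X = 0.5, p = 0.026844, reject H0 at alpha = 0.05.


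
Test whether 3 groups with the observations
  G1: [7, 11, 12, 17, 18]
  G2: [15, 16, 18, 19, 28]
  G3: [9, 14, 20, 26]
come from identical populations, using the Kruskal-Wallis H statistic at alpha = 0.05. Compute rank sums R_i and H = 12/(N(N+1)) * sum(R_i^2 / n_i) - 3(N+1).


Step 1: Combine all N = 14 observations and assign midranks.
sorted (value, group, rank): (7,G1,1), (9,G3,2), (11,G1,3), (12,G1,4), (14,G3,5), (15,G2,6), (16,G2,7), (17,G1,8), (18,G1,9.5), (18,G2,9.5), (19,G2,11), (20,G3,12), (26,G3,13), (28,G2,14)
Step 2: Sum ranks within each group.
R_1 = 25.5 (n_1 = 5)
R_2 = 47.5 (n_2 = 5)
R_3 = 32 (n_3 = 4)
Step 3: H = 12/(N(N+1)) * sum(R_i^2/n_i) - 3(N+1)
     = 12/(14*15) * (25.5^2/5 + 47.5^2/5 + 32^2/4) - 3*15
     = 0.057143 * 837.3 - 45
     = 2.845714.
Step 4: Ties present; correction factor C = 1 - 6/(14^3 - 14) = 0.997802. Corrected H = 2.845714 / 0.997802 = 2.851982.
Step 5: Under H0, H ~ chi^2(2); p-value = 0.240270.
Step 6: alpha = 0.05. fail to reject H0.

H = 2.8520, df = 2, p = 0.240270, fail to reject H0.


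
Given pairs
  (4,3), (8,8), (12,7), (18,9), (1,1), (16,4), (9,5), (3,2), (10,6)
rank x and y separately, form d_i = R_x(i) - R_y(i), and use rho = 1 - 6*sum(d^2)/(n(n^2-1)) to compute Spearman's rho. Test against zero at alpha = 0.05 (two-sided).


Step 1: Rank x and y separately (midranks; no ties here).
rank(x): 4->3, 8->4, 12->7, 18->9, 1->1, 16->8, 9->5, 3->2, 10->6
rank(y): 3->3, 8->8, 7->7, 9->9, 1->1, 4->4, 5->5, 2->2, 6->6
Step 2: d_i = R_x(i) - R_y(i); compute d_i^2.
  (3-3)^2=0, (4-8)^2=16, (7-7)^2=0, (9-9)^2=0, (1-1)^2=0, (8-4)^2=16, (5-5)^2=0, (2-2)^2=0, (6-6)^2=0
sum(d^2) = 32.
Step 3: rho = 1 - 6*32 / (9*(9^2 - 1)) = 1 - 192/720 = 0.733333.
Step 4: Under H0, t = rho * sqrt((n-2)/(1-rho^2)) = 2.8538 ~ t(7).
Step 5: Two-sided p-value from the t-distribution with 7 df = 0.024554.
Step 6: alpha = 0.05. reject H0.

rho = 0.7333, p = 0.024554, reject H0 at alpha = 0.05.


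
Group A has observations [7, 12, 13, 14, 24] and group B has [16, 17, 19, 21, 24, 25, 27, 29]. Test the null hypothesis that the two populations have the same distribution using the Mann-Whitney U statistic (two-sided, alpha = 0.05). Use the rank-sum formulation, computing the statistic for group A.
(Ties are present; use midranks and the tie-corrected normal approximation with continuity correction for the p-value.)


Step 1: Combine and sort all 13 observations; assign midranks.
sorted (value, group): (7,X), (12,X), (13,X), (14,X), (16,Y), (17,Y), (19,Y), (21,Y), (24,X), (24,Y), (25,Y), (27,Y), (29,Y)
ranks: 7->1, 12->2, 13->3, 14->4, 16->5, 17->6, 19->7, 21->8, 24->9.5, 24->9.5, 25->11, 27->12, 29->13
Step 2: Rank sum for X: R1 = 1 + 2 + 3 + 4 + 9.5 = 19.5.
Step 3: U_X = R1 - n1(n1+1)/2 = 19.5 - 5*6/2 = 19.5 - 15 = 4.5.
       U_Y = n1*n2 - U_X = 40 - 4.5 = 35.5.
Step 4: Ties are present, so use the tie-corrected normal approximation (with continuity correction) for the p-value.
Step 5: p-value = 0.027892; compare to alpha = 0.05. reject H0.

U_X = 4.5, p = 0.027892, reject H0 at alpha = 0.05.


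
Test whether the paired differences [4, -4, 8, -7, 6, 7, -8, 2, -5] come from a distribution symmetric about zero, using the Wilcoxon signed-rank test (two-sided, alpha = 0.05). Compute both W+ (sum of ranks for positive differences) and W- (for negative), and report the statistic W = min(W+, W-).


Step 1: Drop any zero differences (none here) and take |d_i|.
|d| = [4, 4, 8, 7, 6, 7, 8, 2, 5]
Step 2: Midrank |d_i| (ties get averaged ranks).
ranks: |4|->2.5, |4|->2.5, |8|->8.5, |7|->6.5, |6|->5, |7|->6.5, |8|->8.5, |2|->1, |5|->4
Step 3: Attach original signs; sum ranks with positive sign and with negative sign.
W+ = 2.5 + 8.5 + 5 + 6.5 + 1 = 23.5
W- = 2.5 + 6.5 + 8.5 + 4 = 21.5
(Check: W+ + W- = 45 should equal n(n+1)/2 = 45.)
Step 4: Test statistic W = min(W+, W-) = 21.5.
Step 5: Ties in |d|, so use the tie-corrected normal approximation.
        E[W] = n(n+1)/4 = 9*10/4 = 22.5.
        Tie groups: |d|=4 (t=2), |d|=7 (t=2), |d|=8 (t=2); sum(t^3 - t) = 18.
        Var[W] = n(n+1)(2n+1)/24 - sum(t^3-t)/48 = 1710/24 - 18/48 = 70.875.
        z = (W - E[W]) / sqrt(Var[W]) = (21.5 - 22.5) / 8.4187 = -0.1188.
        Two-sided p = 2*Phi(z) = 0.905447.
Step 6: alpha = 0.05. fail to reject H0.

W+ = 23.5, W- = 21.5, W = min = 21.5, p = 0.905447, fail to reject H0.


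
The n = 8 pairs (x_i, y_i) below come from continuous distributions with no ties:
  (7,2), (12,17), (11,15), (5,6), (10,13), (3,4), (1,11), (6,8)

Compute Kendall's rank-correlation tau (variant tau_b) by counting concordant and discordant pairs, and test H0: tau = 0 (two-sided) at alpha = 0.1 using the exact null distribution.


Step 1: Enumerate the 28 unordered pairs (i,j) with i<j and classify each by sign(x_j-x_i) * sign(y_j-y_i).
  (1,2):dx=+5,dy=+15->C; (1,3):dx=+4,dy=+13->C; (1,4):dx=-2,dy=+4->D; (1,5):dx=+3,dy=+11->C
  (1,6):dx=-4,dy=+2->D; (1,7):dx=-6,dy=+9->D; (1,8):dx=-1,dy=+6->D; (2,3):dx=-1,dy=-2->C
  (2,4):dx=-7,dy=-11->C; (2,5):dx=-2,dy=-4->C; (2,6):dx=-9,dy=-13->C; (2,7):dx=-11,dy=-6->C
  (2,8):dx=-6,dy=-9->C; (3,4):dx=-6,dy=-9->C; (3,5):dx=-1,dy=-2->C; (3,6):dx=-8,dy=-11->C
  (3,7):dx=-10,dy=-4->C; (3,8):dx=-5,dy=-7->C; (4,5):dx=+5,dy=+7->C; (4,6):dx=-2,dy=-2->C
  (4,7):dx=-4,dy=+5->D; (4,8):dx=+1,dy=+2->C; (5,6):dx=-7,dy=-9->C; (5,7):dx=-9,dy=-2->C
  (5,8):dx=-4,dy=-5->C; (6,7):dx=-2,dy=+7->D; (6,8):dx=+3,dy=+4->C; (7,8):dx=+5,dy=-3->D
Step 2: C = 21, D = 7, total pairs = 28.
Step 3: tau = (C - D)/(n(n-1)/2) = (21 - 7)/28 = 0.500000.
Step 4: Exact two-sided p-value (enumerate n! = 40320 permutations of y under H0): p = 0.108681.
Step 5: alpha = 0.1. fail to reject H0.

tau_b = 0.5000 (C=21, D=7), p = 0.108681, fail to reject H0.


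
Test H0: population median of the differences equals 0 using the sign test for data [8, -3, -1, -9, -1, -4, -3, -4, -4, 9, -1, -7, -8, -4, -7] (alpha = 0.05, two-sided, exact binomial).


Step 1: Discard zero differences. Original n = 15; n_eff = number of nonzero differences = 15.
Nonzero differences (with sign): +8, -3, -1, -9, -1, -4, -3, -4, -4, +9, -1, -7, -8, -4, -7
Step 2: Count signs: positive = 2, negative = 13.
Step 3: Under H0: P(positive) = 0.5, so the number of positives S ~ Bin(15, 0.5).
Step 4: Two-sided exact p-value = sum of Bin(15,0.5) probabilities at or below the observed probability = 0.007385.
Step 5: alpha = 0.05. reject H0.

n_eff = 15, pos = 2, neg = 13, p = 0.007385, reject H0.


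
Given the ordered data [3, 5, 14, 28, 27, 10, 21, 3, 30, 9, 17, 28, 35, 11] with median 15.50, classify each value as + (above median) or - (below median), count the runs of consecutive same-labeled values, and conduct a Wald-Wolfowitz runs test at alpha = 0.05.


Step 1: Compute median = 15.50; label A = above, B = below.
Labels in order: BBBAABABABAAAB  (n_A = 7, n_B = 7)
Step 2: Count runs R = 9.
Step 3: Under H0 (random ordering), E[R] = 2*n_A*n_B/(n_A+n_B) + 1 = 2*7*7/14 + 1 = 8.0000.
        Var[R] = 2*n_A*n_B*(2*n_A*n_B - n_A - n_B) / ((n_A+n_B)^2 * (n_A+n_B-1)) = 8232/2548 = 3.2308.
        SD[R] = 1.7974.
Step 4: Continuity-corrected z = (R - 0.5 - E[R]) / SD[R] = (9 - 0.5 - 8.0000) / 1.7974 = 0.2782.
Step 5: Two-sided p-value via normal approximation = 2*(1 - Phi(|z|)) = 0.780879.
Step 6: alpha = 0.05. fail to reject H0.

R = 9, z = 0.2782, p = 0.780879, fail to reject H0.


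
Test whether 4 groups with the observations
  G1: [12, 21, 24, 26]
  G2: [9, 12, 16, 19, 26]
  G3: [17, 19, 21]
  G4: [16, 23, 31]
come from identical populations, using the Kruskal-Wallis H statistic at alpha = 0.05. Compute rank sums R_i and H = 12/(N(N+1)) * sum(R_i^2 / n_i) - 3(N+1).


Step 1: Combine all N = 15 observations and assign midranks.
sorted (value, group, rank): (9,G2,1), (12,G1,2.5), (12,G2,2.5), (16,G2,4.5), (16,G4,4.5), (17,G3,6), (19,G2,7.5), (19,G3,7.5), (21,G1,9.5), (21,G3,9.5), (23,G4,11), (24,G1,12), (26,G1,13.5), (26,G2,13.5), (31,G4,15)
Step 2: Sum ranks within each group.
R_1 = 37.5 (n_1 = 4)
R_2 = 29 (n_2 = 5)
R_3 = 23 (n_3 = 3)
R_4 = 30.5 (n_4 = 3)
Step 3: H = 12/(N(N+1)) * sum(R_i^2/n_i) - 3(N+1)
     = 12/(15*16) * (37.5^2/4 + 29^2/5 + 23^2/3 + 30.5^2/3) - 3*16
     = 0.050000 * 1006.18 - 48
     = 2.308958.
Step 4: Ties present; correction factor C = 1 - 30/(15^3 - 15) = 0.991071. Corrected H = 2.308958 / 0.991071 = 2.329760.
Step 5: Under H0, H ~ chi^2(3); p-value = 0.506844.
Step 6: alpha = 0.05. fail to reject H0.

H = 2.3298, df = 3, p = 0.506844, fail to reject H0.


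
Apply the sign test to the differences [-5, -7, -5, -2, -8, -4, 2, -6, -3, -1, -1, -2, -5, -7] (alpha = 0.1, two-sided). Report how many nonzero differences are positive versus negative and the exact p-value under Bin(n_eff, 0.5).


Step 1: Discard zero differences. Original n = 14; n_eff = number of nonzero differences = 14.
Nonzero differences (with sign): -5, -7, -5, -2, -8, -4, +2, -6, -3, -1, -1, -2, -5, -7
Step 2: Count signs: positive = 1, negative = 13.
Step 3: Under H0: P(positive) = 0.5, so the number of positives S ~ Bin(14, 0.5).
Step 4: Two-sided exact p-value = sum of Bin(14,0.5) probabilities at or below the observed probability = 0.001831.
Step 5: alpha = 0.1. reject H0.

n_eff = 14, pos = 1, neg = 13, p = 0.001831, reject H0.


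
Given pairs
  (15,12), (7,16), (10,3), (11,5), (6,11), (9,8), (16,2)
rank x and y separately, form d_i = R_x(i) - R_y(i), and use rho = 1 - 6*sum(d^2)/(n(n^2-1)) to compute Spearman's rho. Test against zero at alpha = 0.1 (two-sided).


Step 1: Rank x and y separately (midranks; no ties here).
rank(x): 15->6, 7->2, 10->4, 11->5, 6->1, 9->3, 16->7
rank(y): 12->6, 16->7, 3->2, 5->3, 11->5, 8->4, 2->1
Step 2: d_i = R_x(i) - R_y(i); compute d_i^2.
  (6-6)^2=0, (2-7)^2=25, (4-2)^2=4, (5-3)^2=4, (1-5)^2=16, (3-4)^2=1, (7-1)^2=36
sum(d^2) = 86.
Step 3: rho = 1 - 6*86 / (7*(7^2 - 1)) = 1 - 516/336 = -0.535714.
Step 4: Under H0, t = rho * sqrt((n-2)/(1-rho^2)) = -1.4186 ~ t(5).
Step 5: Two-sided p-value from the t-distribution with 5 df = 0.215217.
Step 6: alpha = 0.1. fail to reject H0.

rho = -0.5357, p = 0.215217, fail to reject H0 at alpha = 0.1.


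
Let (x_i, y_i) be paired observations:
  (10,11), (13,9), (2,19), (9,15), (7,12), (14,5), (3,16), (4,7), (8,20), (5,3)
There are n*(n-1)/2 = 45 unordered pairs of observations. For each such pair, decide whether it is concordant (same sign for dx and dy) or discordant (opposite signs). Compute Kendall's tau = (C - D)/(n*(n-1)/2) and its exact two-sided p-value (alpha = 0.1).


Step 1: Enumerate the 45 unordered pairs (i,j) with i<j and classify each by sign(x_j-x_i) * sign(y_j-y_i).
  (1,2):dx=+3,dy=-2->D; (1,3):dx=-8,dy=+8->D; (1,4):dx=-1,dy=+4->D; (1,5):dx=-3,dy=+1->D
  (1,6):dx=+4,dy=-6->D; (1,7):dx=-7,dy=+5->D; (1,8):dx=-6,dy=-4->C; (1,9):dx=-2,dy=+9->D
  (1,10):dx=-5,dy=-8->C; (2,3):dx=-11,dy=+10->D; (2,4):dx=-4,dy=+6->D; (2,5):dx=-6,dy=+3->D
  (2,6):dx=+1,dy=-4->D; (2,7):dx=-10,dy=+7->D; (2,8):dx=-9,dy=-2->C; (2,9):dx=-5,dy=+11->D
  (2,10):dx=-8,dy=-6->C; (3,4):dx=+7,dy=-4->D; (3,5):dx=+5,dy=-7->D; (3,6):dx=+12,dy=-14->D
  (3,7):dx=+1,dy=-3->D; (3,8):dx=+2,dy=-12->D; (3,9):dx=+6,dy=+1->C; (3,10):dx=+3,dy=-16->D
  (4,5):dx=-2,dy=-3->C; (4,6):dx=+5,dy=-10->D; (4,7):dx=-6,dy=+1->D; (4,8):dx=-5,dy=-8->C
  (4,9):dx=-1,dy=+5->D; (4,10):dx=-4,dy=-12->C; (5,6):dx=+7,dy=-7->D; (5,7):dx=-4,dy=+4->D
  (5,8):dx=-3,dy=-5->C; (5,9):dx=+1,dy=+8->C; (5,10):dx=-2,dy=-9->C; (6,7):dx=-11,dy=+11->D
  (6,8):dx=-10,dy=+2->D; (6,9):dx=-6,dy=+15->D; (6,10):dx=-9,dy=-2->C; (7,8):dx=+1,dy=-9->D
  (7,9):dx=+5,dy=+4->C; (7,10):dx=+2,dy=-13->D; (8,9):dx=+4,dy=+13->C; (8,10):dx=+1,dy=-4->D
  (9,10):dx=-3,dy=-17->C
Step 2: C = 15, D = 30, total pairs = 45.
Step 3: tau = (C - D)/(n(n-1)/2) = (15 - 30)/45 = -0.333333.
Step 4: Exact two-sided p-value (enumerate n! = 3628800 permutations of y under H0): p = 0.216373.
Step 5: alpha = 0.1. fail to reject H0.

tau_b = -0.3333 (C=15, D=30), p = 0.216373, fail to reject H0.


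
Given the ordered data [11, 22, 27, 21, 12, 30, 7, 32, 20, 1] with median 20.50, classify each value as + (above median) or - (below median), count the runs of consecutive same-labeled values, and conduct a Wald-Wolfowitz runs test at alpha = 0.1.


Step 1: Compute median = 20.50; label A = above, B = below.
Labels in order: BAAABABABB  (n_A = 5, n_B = 5)
Step 2: Count runs R = 7.
Step 3: Under H0 (random ordering), E[R] = 2*n_A*n_B/(n_A+n_B) + 1 = 2*5*5/10 + 1 = 6.0000.
        Var[R] = 2*n_A*n_B*(2*n_A*n_B - n_A - n_B) / ((n_A+n_B)^2 * (n_A+n_B-1)) = 2000/900 = 2.2222.
        SD[R] = 1.4907.
Step 4: Continuity-corrected z = (R - 0.5 - E[R]) / SD[R] = (7 - 0.5 - 6.0000) / 1.4907 = 0.3354.
Step 5: Two-sided p-value via normal approximation = 2*(1 - Phi(|z|)) = 0.737316.
Step 6: alpha = 0.1. fail to reject H0.

R = 7, z = 0.3354, p = 0.737316, fail to reject H0.


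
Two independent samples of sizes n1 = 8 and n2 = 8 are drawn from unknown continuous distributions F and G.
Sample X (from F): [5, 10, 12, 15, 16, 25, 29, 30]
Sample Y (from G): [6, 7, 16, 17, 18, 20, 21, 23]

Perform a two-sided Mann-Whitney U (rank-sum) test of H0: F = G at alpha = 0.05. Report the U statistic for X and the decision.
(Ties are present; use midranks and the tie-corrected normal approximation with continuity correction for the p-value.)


Step 1: Combine and sort all 16 observations; assign midranks.
sorted (value, group): (5,X), (6,Y), (7,Y), (10,X), (12,X), (15,X), (16,X), (16,Y), (17,Y), (18,Y), (20,Y), (21,Y), (23,Y), (25,X), (29,X), (30,X)
ranks: 5->1, 6->2, 7->3, 10->4, 12->5, 15->6, 16->7.5, 16->7.5, 17->9, 18->10, 20->11, 21->12, 23->13, 25->14, 29->15, 30->16
Step 2: Rank sum for X: R1 = 1 + 4 + 5 + 6 + 7.5 + 14 + 15 + 16 = 68.5.
Step 3: U_X = R1 - n1(n1+1)/2 = 68.5 - 8*9/2 = 68.5 - 36 = 32.5.
       U_Y = n1*n2 - U_X = 64 - 32.5 = 31.5.
Step 4: Ties are present, so use the tie-corrected normal approximation (with continuity correction) for the p-value.
Step 5: p-value = 1.000000; compare to alpha = 0.05. fail to reject H0.

U_X = 32.5, p = 1.000000, fail to reject H0 at alpha = 0.05.


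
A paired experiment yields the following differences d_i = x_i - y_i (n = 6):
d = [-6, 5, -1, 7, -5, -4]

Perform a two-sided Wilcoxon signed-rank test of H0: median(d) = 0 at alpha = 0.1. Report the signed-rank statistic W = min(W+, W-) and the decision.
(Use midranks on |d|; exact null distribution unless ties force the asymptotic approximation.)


Step 1: Drop any zero differences (none here) and take |d_i|.
|d| = [6, 5, 1, 7, 5, 4]
Step 2: Midrank |d_i| (ties get averaged ranks).
ranks: |6|->5, |5|->3.5, |1|->1, |7|->6, |5|->3.5, |4|->2
Step 3: Attach original signs; sum ranks with positive sign and with negative sign.
W+ = 3.5 + 6 = 9.5
W- = 5 + 1 + 3.5 + 2 = 11.5
(Check: W+ + W- = 21 should equal n(n+1)/2 = 21.)
Step 4: Test statistic W = min(W+, W-) = 9.5.
Step 5: Ties in |d|, so use the tie-corrected normal approximation.
        E[W] = n(n+1)/4 = 6*7/4 = 10.5.
        Tie groups: |d|=5 (t=2); sum(t^3 - t) = 6.
        Var[W] = n(n+1)(2n+1)/24 - sum(t^3-t)/48 = 546/24 - 6/48 = 22.625.
        z = (W - E[W]) / sqrt(Var[W]) = (9.5 - 10.5) / 4.7566 = -0.2102.
        Two-sided p = 2*Phi(z) = 0.833484.
Step 6: alpha = 0.1. fail to reject H0.

W+ = 9.5, W- = 11.5, W = min = 9.5, p = 0.833484, fail to reject H0.


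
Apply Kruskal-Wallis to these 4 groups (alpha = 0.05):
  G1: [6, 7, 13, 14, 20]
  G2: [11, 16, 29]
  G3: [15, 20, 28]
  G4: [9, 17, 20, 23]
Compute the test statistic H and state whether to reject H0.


Step 1: Combine all N = 15 observations and assign midranks.
sorted (value, group, rank): (6,G1,1), (7,G1,2), (9,G4,3), (11,G2,4), (13,G1,5), (14,G1,6), (15,G3,7), (16,G2,8), (17,G4,9), (20,G1,11), (20,G3,11), (20,G4,11), (23,G4,13), (28,G3,14), (29,G2,15)
Step 2: Sum ranks within each group.
R_1 = 25 (n_1 = 5)
R_2 = 27 (n_2 = 3)
R_3 = 32 (n_3 = 3)
R_4 = 36 (n_4 = 4)
Step 3: H = 12/(N(N+1)) * sum(R_i^2/n_i) - 3(N+1)
     = 12/(15*16) * (25^2/5 + 27^2/3 + 32^2/3 + 36^2/4) - 3*16
     = 0.050000 * 1033.33 - 48
     = 3.666667.
Step 4: Ties present; correction factor C = 1 - 24/(15^3 - 15) = 0.992857. Corrected H = 3.666667 / 0.992857 = 3.693046.
Step 5: Under H0, H ~ chi^2(3); p-value = 0.296574.
Step 6: alpha = 0.05. fail to reject H0.

H = 3.6930, df = 3, p = 0.296574, fail to reject H0.


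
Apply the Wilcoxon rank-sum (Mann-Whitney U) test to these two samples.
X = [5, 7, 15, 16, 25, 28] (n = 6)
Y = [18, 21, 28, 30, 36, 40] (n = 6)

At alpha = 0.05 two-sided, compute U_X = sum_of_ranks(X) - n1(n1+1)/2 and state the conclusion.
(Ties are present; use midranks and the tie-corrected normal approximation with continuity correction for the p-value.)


Step 1: Combine and sort all 12 observations; assign midranks.
sorted (value, group): (5,X), (7,X), (15,X), (16,X), (18,Y), (21,Y), (25,X), (28,X), (28,Y), (30,Y), (36,Y), (40,Y)
ranks: 5->1, 7->2, 15->3, 16->4, 18->5, 21->6, 25->7, 28->8.5, 28->8.5, 30->10, 36->11, 40->12
Step 2: Rank sum for X: R1 = 1 + 2 + 3 + 4 + 7 + 8.5 = 25.5.
Step 3: U_X = R1 - n1(n1+1)/2 = 25.5 - 6*7/2 = 25.5 - 21 = 4.5.
       U_Y = n1*n2 - U_X = 36 - 4.5 = 31.5.
Step 4: Ties are present, so use the tie-corrected normal approximation (with continuity correction) for the p-value.
Step 5: p-value = 0.037041; compare to alpha = 0.05. reject H0.

U_X = 4.5, p = 0.037041, reject H0 at alpha = 0.05.


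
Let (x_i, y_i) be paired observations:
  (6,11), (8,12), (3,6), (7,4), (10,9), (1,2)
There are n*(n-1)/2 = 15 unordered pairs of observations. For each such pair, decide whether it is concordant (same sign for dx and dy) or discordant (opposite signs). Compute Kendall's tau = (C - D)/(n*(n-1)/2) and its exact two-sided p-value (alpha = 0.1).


Step 1: Enumerate the 15 unordered pairs (i,j) with i<j and classify each by sign(x_j-x_i) * sign(y_j-y_i).
  (1,2):dx=+2,dy=+1->C; (1,3):dx=-3,dy=-5->C; (1,4):dx=+1,dy=-7->D; (1,5):dx=+4,dy=-2->D
  (1,6):dx=-5,dy=-9->C; (2,3):dx=-5,dy=-6->C; (2,4):dx=-1,dy=-8->C; (2,5):dx=+2,dy=-3->D
  (2,6):dx=-7,dy=-10->C; (3,4):dx=+4,dy=-2->D; (3,5):dx=+7,dy=+3->C; (3,6):dx=-2,dy=-4->C
  (4,5):dx=+3,dy=+5->C; (4,6):dx=-6,dy=-2->C; (5,6):dx=-9,dy=-7->C
Step 2: C = 11, D = 4, total pairs = 15.
Step 3: tau = (C - D)/(n(n-1)/2) = (11 - 4)/15 = 0.466667.
Step 4: Exact two-sided p-value (enumerate n! = 720 permutations of y under H0): p = 0.272222.
Step 5: alpha = 0.1. fail to reject H0.

tau_b = 0.4667 (C=11, D=4), p = 0.272222, fail to reject H0.


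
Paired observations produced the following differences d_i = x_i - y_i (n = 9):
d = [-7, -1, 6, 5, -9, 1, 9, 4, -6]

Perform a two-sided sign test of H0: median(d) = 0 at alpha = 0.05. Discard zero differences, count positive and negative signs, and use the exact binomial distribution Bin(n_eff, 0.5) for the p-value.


Step 1: Discard zero differences. Original n = 9; n_eff = number of nonzero differences = 9.
Nonzero differences (with sign): -7, -1, +6, +5, -9, +1, +9, +4, -6
Step 2: Count signs: positive = 5, negative = 4.
Step 3: Under H0: P(positive) = 0.5, so the number of positives S ~ Bin(9, 0.5).
Step 4: Two-sided exact p-value = sum of Bin(9,0.5) probabilities at or below the observed probability = 1.000000.
Step 5: alpha = 0.05. fail to reject H0.

n_eff = 9, pos = 5, neg = 4, p = 1.000000, fail to reject H0.


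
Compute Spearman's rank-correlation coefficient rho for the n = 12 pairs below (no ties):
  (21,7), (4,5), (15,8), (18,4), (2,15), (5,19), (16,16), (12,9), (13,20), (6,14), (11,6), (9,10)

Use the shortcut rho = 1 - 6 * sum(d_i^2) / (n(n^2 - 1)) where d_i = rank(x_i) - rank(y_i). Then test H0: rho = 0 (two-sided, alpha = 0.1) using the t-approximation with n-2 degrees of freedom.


Step 1: Rank x and y separately (midranks; no ties here).
rank(x): 21->12, 4->2, 15->9, 18->11, 2->1, 5->3, 16->10, 12->7, 13->8, 6->4, 11->6, 9->5
rank(y): 7->4, 5->2, 8->5, 4->1, 15->9, 19->11, 16->10, 9->6, 20->12, 14->8, 6->3, 10->7
Step 2: d_i = R_x(i) - R_y(i); compute d_i^2.
  (12-4)^2=64, (2-2)^2=0, (9-5)^2=16, (11-1)^2=100, (1-9)^2=64, (3-11)^2=64, (10-10)^2=0, (7-6)^2=1, (8-12)^2=16, (4-8)^2=16, (6-3)^2=9, (5-7)^2=4
sum(d^2) = 354.
Step 3: rho = 1 - 6*354 / (12*(12^2 - 1)) = 1 - 2124/1716 = -0.237762.
Step 4: Under H0, t = rho * sqrt((n-2)/(1-rho^2)) = -0.7741 ~ t(10).
Step 5: Two-sided p-value from the t-distribution with 10 df = 0.456801.
Step 6: alpha = 0.1. fail to reject H0.

rho = -0.2378, p = 0.456801, fail to reject H0 at alpha = 0.1.


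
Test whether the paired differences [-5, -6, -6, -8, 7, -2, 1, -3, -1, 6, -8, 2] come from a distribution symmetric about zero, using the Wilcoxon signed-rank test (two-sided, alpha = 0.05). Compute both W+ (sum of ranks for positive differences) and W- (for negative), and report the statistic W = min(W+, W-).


Step 1: Drop any zero differences (none here) and take |d_i|.
|d| = [5, 6, 6, 8, 7, 2, 1, 3, 1, 6, 8, 2]
Step 2: Midrank |d_i| (ties get averaged ranks).
ranks: |5|->6, |6|->8, |6|->8, |8|->11.5, |7|->10, |2|->3.5, |1|->1.5, |3|->5, |1|->1.5, |6|->8, |8|->11.5, |2|->3.5
Step 3: Attach original signs; sum ranks with positive sign and with negative sign.
W+ = 10 + 1.5 + 8 + 3.5 = 23
W- = 6 + 8 + 8 + 11.5 + 3.5 + 5 + 1.5 + 11.5 = 55
(Check: W+ + W- = 78 should equal n(n+1)/2 = 78.)
Step 4: Test statistic W = min(W+, W-) = 23.
Step 5: Ties in |d|, so use the tie-corrected normal approximation.
        E[W] = n(n+1)/4 = 12*13/4 = 39.
        Tie groups: |d|=1 (t=2), |d|=2 (t=2), |d|=6 (t=3), |d|=8 (t=2); sum(t^3 - t) = 42.
        Var[W] = n(n+1)(2n+1)/24 - sum(t^3-t)/48 = 3900/24 - 42/48 = 161.625.
        z = (W - E[W]) / sqrt(Var[W]) = (23 - 39) / 12.7132 = -1.2585.
        Two-sided p = 2*Phi(z) = 0.208198.
Step 6: alpha = 0.05. fail to reject H0.

W+ = 23, W- = 55, W = min = 23, p = 0.208198, fail to reject H0.


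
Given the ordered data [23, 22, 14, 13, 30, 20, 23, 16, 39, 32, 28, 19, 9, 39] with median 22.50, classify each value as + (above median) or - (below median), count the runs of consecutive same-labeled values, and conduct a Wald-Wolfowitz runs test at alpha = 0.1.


Step 1: Compute median = 22.50; label A = above, B = below.
Labels in order: ABBBABABAAABBA  (n_A = 7, n_B = 7)
Step 2: Count runs R = 9.
Step 3: Under H0 (random ordering), E[R] = 2*n_A*n_B/(n_A+n_B) + 1 = 2*7*7/14 + 1 = 8.0000.
        Var[R] = 2*n_A*n_B*(2*n_A*n_B - n_A - n_B) / ((n_A+n_B)^2 * (n_A+n_B-1)) = 8232/2548 = 3.2308.
        SD[R] = 1.7974.
Step 4: Continuity-corrected z = (R - 0.5 - E[R]) / SD[R] = (9 - 0.5 - 8.0000) / 1.7974 = 0.2782.
Step 5: Two-sided p-value via normal approximation = 2*(1 - Phi(|z|)) = 0.780879.
Step 6: alpha = 0.1. fail to reject H0.

R = 9, z = 0.2782, p = 0.780879, fail to reject H0.


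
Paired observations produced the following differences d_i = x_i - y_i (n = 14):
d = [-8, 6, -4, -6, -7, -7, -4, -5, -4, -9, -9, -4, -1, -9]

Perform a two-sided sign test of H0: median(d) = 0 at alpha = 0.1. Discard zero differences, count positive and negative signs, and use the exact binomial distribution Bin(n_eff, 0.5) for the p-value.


Step 1: Discard zero differences. Original n = 14; n_eff = number of nonzero differences = 14.
Nonzero differences (with sign): -8, +6, -4, -6, -7, -7, -4, -5, -4, -9, -9, -4, -1, -9
Step 2: Count signs: positive = 1, negative = 13.
Step 3: Under H0: P(positive) = 0.5, so the number of positives S ~ Bin(14, 0.5).
Step 4: Two-sided exact p-value = sum of Bin(14,0.5) probabilities at or below the observed probability = 0.001831.
Step 5: alpha = 0.1. reject H0.

n_eff = 14, pos = 1, neg = 13, p = 0.001831, reject H0.


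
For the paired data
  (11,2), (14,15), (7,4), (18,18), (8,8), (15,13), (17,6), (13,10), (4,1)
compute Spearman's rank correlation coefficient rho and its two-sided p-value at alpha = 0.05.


Step 1: Rank x and y separately (midranks; no ties here).
rank(x): 11->4, 14->6, 7->2, 18->9, 8->3, 15->7, 17->8, 13->5, 4->1
rank(y): 2->2, 15->8, 4->3, 18->9, 8->5, 13->7, 6->4, 10->6, 1->1
Step 2: d_i = R_x(i) - R_y(i); compute d_i^2.
  (4-2)^2=4, (6-8)^2=4, (2-3)^2=1, (9-9)^2=0, (3-5)^2=4, (7-7)^2=0, (8-4)^2=16, (5-6)^2=1, (1-1)^2=0
sum(d^2) = 30.
Step 3: rho = 1 - 6*30 / (9*(9^2 - 1)) = 1 - 180/720 = 0.750000.
Step 4: Under H0, t = rho * sqrt((n-2)/(1-rho^2)) = 3.0000 ~ t(7).
Step 5: Two-sided p-value from the t-distribution with 7 df = 0.019942.
Step 6: alpha = 0.05. reject H0.

rho = 0.7500, p = 0.019942, reject H0 at alpha = 0.05.


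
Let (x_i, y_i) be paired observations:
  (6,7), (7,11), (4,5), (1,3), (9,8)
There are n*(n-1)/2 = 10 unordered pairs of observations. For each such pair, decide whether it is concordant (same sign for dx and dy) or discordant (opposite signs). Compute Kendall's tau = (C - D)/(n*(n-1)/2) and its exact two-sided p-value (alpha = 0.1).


Step 1: Enumerate the 10 unordered pairs (i,j) with i<j and classify each by sign(x_j-x_i) * sign(y_j-y_i).
  (1,2):dx=+1,dy=+4->C; (1,3):dx=-2,dy=-2->C; (1,4):dx=-5,dy=-4->C; (1,5):dx=+3,dy=+1->C
  (2,3):dx=-3,dy=-6->C; (2,4):dx=-6,dy=-8->C; (2,5):dx=+2,dy=-3->D; (3,4):dx=-3,dy=-2->C
  (3,5):dx=+5,dy=+3->C; (4,5):dx=+8,dy=+5->C
Step 2: C = 9, D = 1, total pairs = 10.
Step 3: tau = (C - D)/(n(n-1)/2) = (9 - 1)/10 = 0.800000.
Step 4: Exact two-sided p-value (enumerate n! = 120 permutations of y under H0): p = 0.083333.
Step 5: alpha = 0.1. reject H0.

tau_b = 0.8000 (C=9, D=1), p = 0.083333, reject H0.


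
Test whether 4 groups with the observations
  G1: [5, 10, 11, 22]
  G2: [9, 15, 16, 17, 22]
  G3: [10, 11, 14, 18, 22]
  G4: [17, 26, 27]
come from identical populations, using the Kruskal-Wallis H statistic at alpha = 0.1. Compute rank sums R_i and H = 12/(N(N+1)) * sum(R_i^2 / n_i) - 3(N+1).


Step 1: Combine all N = 17 observations and assign midranks.
sorted (value, group, rank): (5,G1,1), (9,G2,2), (10,G1,3.5), (10,G3,3.5), (11,G1,5.5), (11,G3,5.5), (14,G3,7), (15,G2,8), (16,G2,9), (17,G2,10.5), (17,G4,10.5), (18,G3,12), (22,G1,14), (22,G2,14), (22,G3,14), (26,G4,16), (27,G4,17)
Step 2: Sum ranks within each group.
R_1 = 24 (n_1 = 4)
R_2 = 43.5 (n_2 = 5)
R_3 = 42 (n_3 = 5)
R_4 = 43.5 (n_4 = 3)
Step 3: H = 12/(N(N+1)) * sum(R_i^2/n_i) - 3(N+1)
     = 12/(17*18) * (24^2/4 + 43.5^2/5 + 42^2/5 + 43.5^2/3) - 3*18
     = 0.039216 * 1506 - 54
     = 5.058824.
Step 4: Ties present; correction factor C = 1 - 42/(17^3 - 17) = 0.991422. Corrected H = 5.058824 / 0.991422 = 5.102596.
Step 5: Under H0, H ~ chi^2(3); p-value = 0.164437.
Step 6: alpha = 0.1. fail to reject H0.

H = 5.1026, df = 3, p = 0.164437, fail to reject H0.


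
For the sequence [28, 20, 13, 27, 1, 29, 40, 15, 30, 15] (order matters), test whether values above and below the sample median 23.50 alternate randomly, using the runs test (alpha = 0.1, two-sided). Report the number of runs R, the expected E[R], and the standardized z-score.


Step 1: Compute median = 23.50; label A = above, B = below.
Labels in order: ABBABAABAB  (n_A = 5, n_B = 5)
Step 2: Count runs R = 8.
Step 3: Under H0 (random ordering), E[R] = 2*n_A*n_B/(n_A+n_B) + 1 = 2*5*5/10 + 1 = 6.0000.
        Var[R] = 2*n_A*n_B*(2*n_A*n_B - n_A - n_B) / ((n_A+n_B)^2 * (n_A+n_B-1)) = 2000/900 = 2.2222.
        SD[R] = 1.4907.
Step 4: Continuity-corrected z = (R - 0.5 - E[R]) / SD[R] = (8 - 0.5 - 6.0000) / 1.4907 = 1.0062.
Step 5: Two-sided p-value via normal approximation = 2*(1 - Phi(|z|)) = 0.314305.
Step 6: alpha = 0.1. fail to reject H0.

R = 8, z = 1.0062, p = 0.314305, fail to reject H0.


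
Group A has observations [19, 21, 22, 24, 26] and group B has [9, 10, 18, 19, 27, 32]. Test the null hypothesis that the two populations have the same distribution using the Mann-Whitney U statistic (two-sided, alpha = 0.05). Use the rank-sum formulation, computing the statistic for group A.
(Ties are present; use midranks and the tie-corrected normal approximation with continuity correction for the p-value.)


Step 1: Combine and sort all 11 observations; assign midranks.
sorted (value, group): (9,Y), (10,Y), (18,Y), (19,X), (19,Y), (21,X), (22,X), (24,X), (26,X), (27,Y), (32,Y)
ranks: 9->1, 10->2, 18->3, 19->4.5, 19->4.5, 21->6, 22->7, 24->8, 26->9, 27->10, 32->11
Step 2: Rank sum for X: R1 = 4.5 + 6 + 7 + 8 + 9 = 34.5.
Step 3: U_X = R1 - n1(n1+1)/2 = 34.5 - 5*6/2 = 34.5 - 15 = 19.5.
       U_Y = n1*n2 - U_X = 30 - 19.5 = 10.5.
Step 4: Ties are present, so use the tie-corrected normal approximation (with continuity correction) for the p-value.
Step 5: p-value = 0.464192; compare to alpha = 0.05. fail to reject H0.

U_X = 19.5, p = 0.464192, fail to reject H0 at alpha = 0.05.


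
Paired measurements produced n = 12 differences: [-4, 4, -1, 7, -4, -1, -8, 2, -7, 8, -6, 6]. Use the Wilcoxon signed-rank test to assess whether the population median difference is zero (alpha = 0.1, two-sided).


Step 1: Drop any zero differences (none here) and take |d_i|.
|d| = [4, 4, 1, 7, 4, 1, 8, 2, 7, 8, 6, 6]
Step 2: Midrank |d_i| (ties get averaged ranks).
ranks: |4|->5, |4|->5, |1|->1.5, |7|->9.5, |4|->5, |1|->1.5, |8|->11.5, |2|->3, |7|->9.5, |8|->11.5, |6|->7.5, |6|->7.5
Step 3: Attach original signs; sum ranks with positive sign and with negative sign.
W+ = 5 + 9.5 + 3 + 11.5 + 7.5 = 36.5
W- = 5 + 1.5 + 5 + 1.5 + 11.5 + 9.5 + 7.5 = 41.5
(Check: W+ + W- = 78 should equal n(n+1)/2 = 78.)
Step 4: Test statistic W = min(W+, W-) = 36.5.
Step 5: Ties in |d|, so use the tie-corrected normal approximation.
        E[W] = n(n+1)/4 = 12*13/4 = 39.
        Tie groups: |d|=1 (t=2), |d|=4 (t=3), |d|=6 (t=2), |d|=7 (t=2), |d|=8 (t=2); sum(t^3 - t) = 48.
        Var[W] = n(n+1)(2n+1)/24 - sum(t^3-t)/48 = 3900/24 - 48/48 = 161.5.
        z = (W - E[W]) / sqrt(Var[W]) = (36.5 - 39) / 12.7083 = -0.1967.
        Two-sided p = 2*Phi(z) = 0.844045.
Step 6: alpha = 0.1. fail to reject H0.

W+ = 36.5, W- = 41.5, W = min = 36.5, p = 0.844045, fail to reject H0.


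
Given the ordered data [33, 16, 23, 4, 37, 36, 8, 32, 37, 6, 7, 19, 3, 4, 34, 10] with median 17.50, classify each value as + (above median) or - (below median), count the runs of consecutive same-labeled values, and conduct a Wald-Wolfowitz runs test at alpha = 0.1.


Step 1: Compute median = 17.50; label A = above, B = below.
Labels in order: ABABAABAABBABBAB  (n_A = 8, n_B = 8)
Step 2: Count runs R = 12.
Step 3: Under H0 (random ordering), E[R] = 2*n_A*n_B/(n_A+n_B) + 1 = 2*8*8/16 + 1 = 9.0000.
        Var[R] = 2*n_A*n_B*(2*n_A*n_B - n_A - n_B) / ((n_A+n_B)^2 * (n_A+n_B-1)) = 14336/3840 = 3.7333.
        SD[R] = 1.9322.
Step 4: Continuity-corrected z = (R - 0.5 - E[R]) / SD[R] = (12 - 0.5 - 9.0000) / 1.9322 = 1.2939.
Step 5: Two-sided p-value via normal approximation = 2*(1 - Phi(|z|)) = 0.195709.
Step 6: alpha = 0.1. fail to reject H0.

R = 12, z = 1.2939, p = 0.195709, fail to reject H0.


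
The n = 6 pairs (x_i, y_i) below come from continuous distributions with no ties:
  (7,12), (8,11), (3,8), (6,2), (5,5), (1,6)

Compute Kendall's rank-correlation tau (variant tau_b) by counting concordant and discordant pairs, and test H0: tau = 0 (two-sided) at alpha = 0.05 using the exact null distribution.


Step 1: Enumerate the 15 unordered pairs (i,j) with i<j and classify each by sign(x_j-x_i) * sign(y_j-y_i).
  (1,2):dx=+1,dy=-1->D; (1,3):dx=-4,dy=-4->C; (1,4):dx=-1,dy=-10->C; (1,5):dx=-2,dy=-7->C
  (1,6):dx=-6,dy=-6->C; (2,3):dx=-5,dy=-3->C; (2,4):dx=-2,dy=-9->C; (2,5):dx=-3,dy=-6->C
  (2,6):dx=-7,dy=-5->C; (3,4):dx=+3,dy=-6->D; (3,5):dx=+2,dy=-3->D; (3,6):dx=-2,dy=-2->C
  (4,5):dx=-1,dy=+3->D; (4,6):dx=-5,dy=+4->D; (5,6):dx=-4,dy=+1->D
Step 2: C = 9, D = 6, total pairs = 15.
Step 3: tau = (C - D)/(n(n-1)/2) = (9 - 6)/15 = 0.200000.
Step 4: Exact two-sided p-value (enumerate n! = 720 permutations of y under H0): p = 0.719444.
Step 5: alpha = 0.05. fail to reject H0.

tau_b = 0.2000 (C=9, D=6), p = 0.719444, fail to reject H0.


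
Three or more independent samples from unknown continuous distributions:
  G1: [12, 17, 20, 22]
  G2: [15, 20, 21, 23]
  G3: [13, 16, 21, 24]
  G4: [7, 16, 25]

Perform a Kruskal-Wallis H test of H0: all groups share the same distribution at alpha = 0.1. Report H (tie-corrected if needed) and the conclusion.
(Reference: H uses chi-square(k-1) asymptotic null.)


Step 1: Combine all N = 15 observations and assign midranks.
sorted (value, group, rank): (7,G4,1), (12,G1,2), (13,G3,3), (15,G2,4), (16,G3,5.5), (16,G4,5.5), (17,G1,7), (20,G1,8.5), (20,G2,8.5), (21,G2,10.5), (21,G3,10.5), (22,G1,12), (23,G2,13), (24,G3,14), (25,G4,15)
Step 2: Sum ranks within each group.
R_1 = 29.5 (n_1 = 4)
R_2 = 36 (n_2 = 4)
R_3 = 33 (n_3 = 4)
R_4 = 21.5 (n_4 = 3)
Step 3: H = 12/(N(N+1)) * sum(R_i^2/n_i) - 3(N+1)
     = 12/(15*16) * (29.5^2/4 + 36^2/4 + 33^2/4 + 21.5^2/3) - 3*16
     = 0.050000 * 967.896 - 48
     = 0.394792.
Step 4: Ties present; correction factor C = 1 - 18/(15^3 - 15) = 0.994643. Corrected H = 0.394792 / 0.994643 = 0.396918.
Step 5: Under H0, H ~ chi^2(3); p-value = 0.940878.
Step 6: alpha = 0.1. fail to reject H0.

H = 0.3969, df = 3, p = 0.940878, fail to reject H0.


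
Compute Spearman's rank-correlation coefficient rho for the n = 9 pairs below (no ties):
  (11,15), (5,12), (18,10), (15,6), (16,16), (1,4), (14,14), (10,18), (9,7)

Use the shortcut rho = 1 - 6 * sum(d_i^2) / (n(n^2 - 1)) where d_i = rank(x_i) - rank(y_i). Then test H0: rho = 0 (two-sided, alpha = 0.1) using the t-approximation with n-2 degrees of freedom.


Step 1: Rank x and y separately (midranks; no ties here).
rank(x): 11->5, 5->2, 18->9, 15->7, 16->8, 1->1, 14->6, 10->4, 9->3
rank(y): 15->7, 12->5, 10->4, 6->2, 16->8, 4->1, 14->6, 18->9, 7->3
Step 2: d_i = R_x(i) - R_y(i); compute d_i^2.
  (5-7)^2=4, (2-5)^2=9, (9-4)^2=25, (7-2)^2=25, (8-8)^2=0, (1-1)^2=0, (6-6)^2=0, (4-9)^2=25, (3-3)^2=0
sum(d^2) = 88.
Step 3: rho = 1 - 6*88 / (9*(9^2 - 1)) = 1 - 528/720 = 0.266667.
Step 4: Under H0, t = rho * sqrt((n-2)/(1-rho^2)) = 0.7320 ~ t(7).
Step 5: Two-sided p-value from the t-distribution with 7 df = 0.487922.
Step 6: alpha = 0.1. fail to reject H0.

rho = 0.2667, p = 0.487922, fail to reject H0 at alpha = 0.1.


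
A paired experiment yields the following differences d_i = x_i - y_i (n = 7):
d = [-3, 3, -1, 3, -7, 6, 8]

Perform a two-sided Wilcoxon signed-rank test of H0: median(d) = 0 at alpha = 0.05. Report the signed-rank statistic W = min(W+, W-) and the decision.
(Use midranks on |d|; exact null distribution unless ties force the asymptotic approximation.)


Step 1: Drop any zero differences (none here) and take |d_i|.
|d| = [3, 3, 1, 3, 7, 6, 8]
Step 2: Midrank |d_i| (ties get averaged ranks).
ranks: |3|->3, |3|->3, |1|->1, |3|->3, |7|->6, |6|->5, |8|->7
Step 3: Attach original signs; sum ranks with positive sign and with negative sign.
W+ = 3 + 3 + 5 + 7 = 18
W- = 3 + 1 + 6 = 10
(Check: W+ + W- = 28 should equal n(n+1)/2 = 28.)
Step 4: Test statistic W = min(W+, W-) = 10.
Step 5: Ties in |d|, so use the tie-corrected normal approximation.
        E[W] = n(n+1)/4 = 7*8/4 = 14.
        Tie groups: |d|=3 (t=3); sum(t^3 - t) = 24.
        Var[W] = n(n+1)(2n+1)/24 - sum(t^3-t)/48 = 840/24 - 24/48 = 34.5.
        z = (W - E[W]) / sqrt(Var[W]) = (10 - 14) / 5.8737 = -0.6810.
        Two-sided p = 2*Phi(z) = 0.495868.
Step 6: alpha = 0.05. fail to reject H0.

W+ = 18, W- = 10, W = min = 10, p = 0.495868, fail to reject H0.


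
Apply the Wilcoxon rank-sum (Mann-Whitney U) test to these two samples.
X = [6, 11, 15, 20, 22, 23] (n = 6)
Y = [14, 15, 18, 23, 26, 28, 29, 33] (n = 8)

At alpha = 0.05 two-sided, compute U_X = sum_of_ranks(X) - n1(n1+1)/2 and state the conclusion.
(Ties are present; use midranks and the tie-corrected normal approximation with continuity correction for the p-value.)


Step 1: Combine and sort all 14 observations; assign midranks.
sorted (value, group): (6,X), (11,X), (14,Y), (15,X), (15,Y), (18,Y), (20,X), (22,X), (23,X), (23,Y), (26,Y), (28,Y), (29,Y), (33,Y)
ranks: 6->1, 11->2, 14->3, 15->4.5, 15->4.5, 18->6, 20->7, 22->8, 23->9.5, 23->9.5, 26->11, 28->12, 29->13, 33->14
Step 2: Rank sum for X: R1 = 1 + 2 + 4.5 + 7 + 8 + 9.5 = 32.
Step 3: U_X = R1 - n1(n1+1)/2 = 32 - 6*7/2 = 32 - 21 = 11.
       U_Y = n1*n2 - U_X = 48 - 11 = 37.
Step 4: Ties are present, so use the tie-corrected normal approximation (with continuity correction) for the p-value.
Step 5: p-value = 0.105813; compare to alpha = 0.05. fail to reject H0.

U_X = 11, p = 0.105813, fail to reject H0 at alpha = 0.05.


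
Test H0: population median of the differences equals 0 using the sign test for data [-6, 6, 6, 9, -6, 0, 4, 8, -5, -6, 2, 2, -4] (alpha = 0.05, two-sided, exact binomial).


Step 1: Discard zero differences. Original n = 13; n_eff = number of nonzero differences = 12.
Nonzero differences (with sign): -6, +6, +6, +9, -6, +4, +8, -5, -6, +2, +2, -4
Step 2: Count signs: positive = 7, negative = 5.
Step 3: Under H0: P(positive) = 0.5, so the number of positives S ~ Bin(12, 0.5).
Step 4: Two-sided exact p-value = sum of Bin(12,0.5) probabilities at or below the observed probability = 0.774414.
Step 5: alpha = 0.05. fail to reject H0.

n_eff = 12, pos = 7, neg = 5, p = 0.774414, fail to reject H0.


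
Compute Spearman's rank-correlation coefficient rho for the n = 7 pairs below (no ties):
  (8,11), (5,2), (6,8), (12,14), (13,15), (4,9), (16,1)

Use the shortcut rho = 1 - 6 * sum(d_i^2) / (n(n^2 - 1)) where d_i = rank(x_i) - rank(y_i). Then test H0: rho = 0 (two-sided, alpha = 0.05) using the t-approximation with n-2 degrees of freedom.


Step 1: Rank x and y separately (midranks; no ties here).
rank(x): 8->4, 5->2, 6->3, 12->5, 13->6, 4->1, 16->7
rank(y): 11->5, 2->2, 8->3, 14->6, 15->7, 9->4, 1->1
Step 2: d_i = R_x(i) - R_y(i); compute d_i^2.
  (4-5)^2=1, (2-2)^2=0, (3-3)^2=0, (5-6)^2=1, (6-7)^2=1, (1-4)^2=9, (7-1)^2=36
sum(d^2) = 48.
Step 3: rho = 1 - 6*48 / (7*(7^2 - 1)) = 1 - 288/336 = 0.142857.
Step 4: Under H0, t = rho * sqrt((n-2)/(1-rho^2)) = 0.3227 ~ t(5).
Step 5: Two-sided p-value from the t-distribution with 5 df = 0.759945.
Step 6: alpha = 0.05. fail to reject H0.

rho = 0.1429, p = 0.759945, fail to reject H0 at alpha = 0.05.
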